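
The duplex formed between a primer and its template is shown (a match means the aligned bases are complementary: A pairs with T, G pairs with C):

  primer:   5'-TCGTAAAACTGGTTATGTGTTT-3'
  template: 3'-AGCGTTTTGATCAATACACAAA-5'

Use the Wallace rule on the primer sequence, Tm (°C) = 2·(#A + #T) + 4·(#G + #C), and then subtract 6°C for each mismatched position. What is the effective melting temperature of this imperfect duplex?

46°C

Primer base counts: A=5, T=10, G=5, C=2 → A+T=15, G+C=7
Perfect-match Tm = 2(15) + 4(7) = 30 + 28 = 58°C
Mismatches (positions where the bases are not complementary): 2 (at positions 4, 11)
Effective Tm = 58 − 2×6 = 58 − 12 = 46°C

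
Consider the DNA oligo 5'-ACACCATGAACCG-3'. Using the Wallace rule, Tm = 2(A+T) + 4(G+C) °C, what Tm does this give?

Base counts: G=2, C=5, A=5, T=1
A+T = 6, G+C = 7
Tm = 4·7 + 2·6 = 28 + 12 = 40°C

40°C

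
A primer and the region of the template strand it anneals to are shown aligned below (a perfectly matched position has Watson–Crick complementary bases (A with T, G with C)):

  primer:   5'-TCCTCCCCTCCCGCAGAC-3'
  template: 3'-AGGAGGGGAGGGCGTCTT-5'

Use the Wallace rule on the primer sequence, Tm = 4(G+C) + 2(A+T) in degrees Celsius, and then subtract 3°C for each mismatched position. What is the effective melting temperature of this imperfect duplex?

59°C

Primer base counts: A=2, T=3, G=2, C=11 → A+T=5, G+C=13
Perfect-match Tm = 2(5) + 4(13) = 10 + 52 = 62°C
Mismatches (positions where the bases are not complementary): 1 (at position 18)
Effective Tm = 62 − 1×3 = 62 − 3 = 59°C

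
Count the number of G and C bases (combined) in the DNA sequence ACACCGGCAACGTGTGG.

11

G=6, T=2, A=4, C=5
G+C = 6 + 5 = 11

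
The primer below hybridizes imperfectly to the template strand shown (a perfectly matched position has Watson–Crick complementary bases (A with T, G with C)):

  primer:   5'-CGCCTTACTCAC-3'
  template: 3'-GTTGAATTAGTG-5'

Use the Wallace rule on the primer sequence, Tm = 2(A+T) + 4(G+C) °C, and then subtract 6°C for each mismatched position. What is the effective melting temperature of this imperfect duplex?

20°C

Primer base counts: A=2, T=3, G=1, C=6 → A+T=5, G+C=7
Perfect-match Tm = 2(5) + 4(7) = 10 + 28 = 38°C
Mismatches (positions where the bases are not complementary): 3 (at positions 2, 3, 8)
Effective Tm = 38 − 3×6 = 38 − 18 = 20°C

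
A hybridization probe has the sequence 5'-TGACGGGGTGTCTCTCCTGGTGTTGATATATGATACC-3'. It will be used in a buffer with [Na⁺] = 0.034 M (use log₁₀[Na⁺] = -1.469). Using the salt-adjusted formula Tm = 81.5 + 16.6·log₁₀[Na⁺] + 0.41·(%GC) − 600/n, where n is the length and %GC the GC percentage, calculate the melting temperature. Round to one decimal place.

Length n = 37. C=7, A=6, T=13, G=11
G+C = 18, so %GC = 18/37 × 100 = 48.649%
Salt term: 16.6 × (-1.469) = -24.385
GC term: 0.41 × 48.649 = 19.946; length term: −600/37 = −16.216
Tm = 81.5 + (-24.385) + 19.946 − 16.216 = 60.845 → 60.8°C

60.8°C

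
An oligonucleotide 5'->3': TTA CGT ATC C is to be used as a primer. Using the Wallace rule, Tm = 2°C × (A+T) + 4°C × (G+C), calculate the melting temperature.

Counting bases: G=1, T=4, A=2, C=3
AT pairs contribute 6, GC pairs contribute 4.
Tm = 2(6) + 4(4) = 12 + 16 = 28°C

28°C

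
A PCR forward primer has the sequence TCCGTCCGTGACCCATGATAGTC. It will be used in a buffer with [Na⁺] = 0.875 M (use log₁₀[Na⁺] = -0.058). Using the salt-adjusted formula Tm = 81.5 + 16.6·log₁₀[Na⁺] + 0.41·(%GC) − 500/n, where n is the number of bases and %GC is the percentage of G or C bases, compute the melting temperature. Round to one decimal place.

82.0°C

Length n = 23. T=6, C=8, A=4, G=5
G+C = 13, so %GC = 13/23 × 100 = 56.522%
Salt term: 16.6 × (-0.058) = -0.963
GC term: 0.41 × 56.522 = 23.174; length term: −500/23 = −21.739
Tm = 81.5 + (-0.963) + 23.174 − 21.739 = 81.972 → 82.0°C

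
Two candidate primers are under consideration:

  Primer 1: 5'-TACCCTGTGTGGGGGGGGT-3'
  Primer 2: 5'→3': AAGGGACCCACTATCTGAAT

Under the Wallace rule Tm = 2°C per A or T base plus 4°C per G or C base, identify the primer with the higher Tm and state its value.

Primer 1: A+T=6, G+C=13 → Tm = 2(6)+4(13) = 64°C
Primer 2: A+T=11, G+C=9 → Tm = 2(11)+4(9) = 58°C
64°C vs 58°C → primer 1 is higher.

Primer 1, 64°C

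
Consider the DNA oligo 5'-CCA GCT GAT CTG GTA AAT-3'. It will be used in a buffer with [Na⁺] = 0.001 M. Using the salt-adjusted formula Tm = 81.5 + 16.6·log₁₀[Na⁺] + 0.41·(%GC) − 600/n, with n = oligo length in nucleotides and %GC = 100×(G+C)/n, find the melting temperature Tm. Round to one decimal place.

16.6°C

Length n = 18. Counting bases: T=5, A=5, G=4, C=4
G+C = 8, so %GC = 8/18 × 100 = 44.444%
Salt term: 16.6 × (-3) = -49.8
GC term: 0.41 × 44.444 = 18.222; length term: −600/18 = −33.333
Tm = 81.5 + (-49.8) + 18.222 − 33.333 = 16.589 → 16.6°C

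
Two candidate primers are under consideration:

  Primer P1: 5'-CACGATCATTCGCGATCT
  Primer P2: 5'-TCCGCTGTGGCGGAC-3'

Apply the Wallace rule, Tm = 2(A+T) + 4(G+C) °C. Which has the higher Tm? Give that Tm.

Primer P1, 54°C

Primer P1: A+T=9, G+C=9 → Tm = 2(9)+4(9) = 54°C
Primer P2: A+T=4, G+C=11 → Tm = 2(4)+4(11) = 52°C
54°C vs 52°C → primer P1 is higher.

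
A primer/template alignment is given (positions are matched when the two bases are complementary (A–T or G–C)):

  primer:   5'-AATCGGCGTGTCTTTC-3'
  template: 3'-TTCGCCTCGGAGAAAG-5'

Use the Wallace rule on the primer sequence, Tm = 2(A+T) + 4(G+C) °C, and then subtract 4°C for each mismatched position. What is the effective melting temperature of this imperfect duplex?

32°C

Primer base counts: A=2, T=6, G=4, C=4 → A+T=8, G+C=8
Perfect-match Tm = 2(8) + 4(8) = 16 + 32 = 48°C
Mismatches (positions where the bases are not complementary): 4 (at positions 3, 7, 9, 10)
Effective Tm = 48 − 4×4 = 48 − 16 = 32°C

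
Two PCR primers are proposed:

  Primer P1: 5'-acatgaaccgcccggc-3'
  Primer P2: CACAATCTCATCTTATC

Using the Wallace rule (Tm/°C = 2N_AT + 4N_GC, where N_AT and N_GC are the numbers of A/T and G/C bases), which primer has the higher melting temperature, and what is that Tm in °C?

Primer P1, 54°C

Primer P1: A+T=5, G+C=11 → Tm = 2(5)+4(11) = 54°C
Primer P2: A+T=11, G+C=6 → Tm = 2(11)+4(6) = 46°C
54°C vs 46°C → primer P1 is higher.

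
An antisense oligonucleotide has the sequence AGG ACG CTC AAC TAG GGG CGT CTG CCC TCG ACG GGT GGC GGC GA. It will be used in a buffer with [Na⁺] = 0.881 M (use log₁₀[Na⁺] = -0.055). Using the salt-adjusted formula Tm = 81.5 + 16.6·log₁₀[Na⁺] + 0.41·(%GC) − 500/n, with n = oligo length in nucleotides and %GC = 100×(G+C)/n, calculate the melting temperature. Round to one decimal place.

98.1°C

Length n = 44. Base counts: T=6, G=18, C=13, A=7
G+C = 31, so %GC = 31/44 × 100 = 70.455%
Salt term: 16.6 × (-0.055) = -0.913
GC term: 0.41 × 70.455 = 28.887; length term: −500/44 = −11.364
Tm = 81.5 + (-0.913) + 28.887 − 11.364 = 98.11 → 98.1°C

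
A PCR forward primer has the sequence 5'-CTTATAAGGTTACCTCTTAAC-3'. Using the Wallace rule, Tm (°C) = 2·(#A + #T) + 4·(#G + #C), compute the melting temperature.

Base counts: T=8, C=5, A=6, G=2
So N_AT = 14 and N_GC = 7.
Tm = 4·7 + 2·14 = 28 + 28 = 56°C

56°C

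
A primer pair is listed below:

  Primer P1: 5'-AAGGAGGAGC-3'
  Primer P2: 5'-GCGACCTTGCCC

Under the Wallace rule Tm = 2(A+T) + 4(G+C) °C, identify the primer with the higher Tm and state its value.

Primer P2, 42°C

Primer P1: A+T=4, G+C=6 → Tm = 2(4)+4(6) = 32°C
Primer P2: A+T=3, G+C=9 → Tm = 2(3)+4(9) = 42°C
32°C vs 42°C → primer P2 is higher.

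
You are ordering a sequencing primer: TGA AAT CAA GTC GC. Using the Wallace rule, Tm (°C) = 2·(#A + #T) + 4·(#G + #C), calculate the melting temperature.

Counting bases: G=3, A=5, T=3, C=3
A+T = 8, G+C = 6
Tm = 2(8) + 4(6) = 16 + 24 = 40°C

40°C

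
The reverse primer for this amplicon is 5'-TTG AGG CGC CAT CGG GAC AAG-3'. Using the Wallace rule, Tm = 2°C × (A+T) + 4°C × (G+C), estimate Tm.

68°C

A=5, C=5, G=8, T=3
A+T = 8, G+C = 13
Tm = 2×8 + 4×13 = 68°C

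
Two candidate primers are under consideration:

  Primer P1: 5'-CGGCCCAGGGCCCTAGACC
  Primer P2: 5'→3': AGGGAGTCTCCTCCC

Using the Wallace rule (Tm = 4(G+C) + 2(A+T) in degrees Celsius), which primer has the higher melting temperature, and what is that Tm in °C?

Primer P1, 68°C

Primer P1: A+T=4, G+C=15 → Tm = 2(4)+4(15) = 68°C
Primer P2: A+T=5, G+C=10 → Tm = 2(5)+4(10) = 50°C
68°C vs 50°C → primer P1 is higher.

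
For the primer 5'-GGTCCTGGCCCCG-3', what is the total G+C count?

Counting bases: A=0, G=5, C=6, T=2
G+C = 5 + 6 = 11

11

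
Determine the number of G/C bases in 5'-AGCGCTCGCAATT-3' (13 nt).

7

Counting bases: T=3, G=3, C=4, A=3
G+C = 3 + 4 = 7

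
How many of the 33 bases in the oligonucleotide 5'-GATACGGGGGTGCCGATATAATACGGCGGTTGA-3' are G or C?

18

Scanning the sequence gives C=5, T=7, G=13, A=8.
G+C = 13 + 5 = 18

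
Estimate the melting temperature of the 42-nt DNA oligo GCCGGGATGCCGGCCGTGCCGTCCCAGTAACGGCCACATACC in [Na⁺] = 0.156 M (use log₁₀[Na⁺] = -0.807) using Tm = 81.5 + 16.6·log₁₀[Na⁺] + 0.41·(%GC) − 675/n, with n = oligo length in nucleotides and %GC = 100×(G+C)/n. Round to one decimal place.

81.3°C

Length n = 42. A=7, T=5, G=13, C=17
G+C = 30, so %GC = 30/42 × 100 = 71.429%
Salt term: 16.6 × (-0.807) = -13.396
GC term: 0.41 × 71.429 = 29.286; length term: −675/42 = −16.071
Tm = 81.5 + (-13.396) + 29.286 − 16.071 = 81.319 → 81.3°C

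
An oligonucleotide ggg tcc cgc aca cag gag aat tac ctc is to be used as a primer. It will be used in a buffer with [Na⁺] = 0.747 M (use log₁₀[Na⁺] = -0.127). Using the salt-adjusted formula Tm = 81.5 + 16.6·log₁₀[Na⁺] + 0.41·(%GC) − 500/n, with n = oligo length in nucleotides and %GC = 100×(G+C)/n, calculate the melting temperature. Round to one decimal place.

85.2°C

Length n = 27. Scanning the sequence gives A=7, T=4, C=9, G=7.
G+C = 16, so %GC = 16/27 × 100 = 59.259%
Salt term: 16.6 × (-0.127) = -2.108
GC term: 0.41 × 59.259 = 24.296; length term: −500/27 = −18.519
Tm = 81.5 + (-2.108) + 24.296 − 18.519 = 85.169 → 85.2°C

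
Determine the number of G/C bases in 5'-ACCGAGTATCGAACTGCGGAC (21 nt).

Counting bases: G=6, C=6, A=6, T=3
G+C = 6 + 6 = 12

12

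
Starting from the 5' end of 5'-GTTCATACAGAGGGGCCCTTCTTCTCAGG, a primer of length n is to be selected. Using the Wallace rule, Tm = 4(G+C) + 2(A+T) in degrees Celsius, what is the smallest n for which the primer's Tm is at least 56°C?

First 17 bases: GTTCATACAGAGGGGCC → Tm = 54°C (< 56°C)
First 18 bases: GTTCATACAGAGGGGCCC → Tm = 58°C (≥ 56°C)
Since every base adds ≥2°C, Tm only increases with n, so the threshold is first crossed at n = 18.

n = 18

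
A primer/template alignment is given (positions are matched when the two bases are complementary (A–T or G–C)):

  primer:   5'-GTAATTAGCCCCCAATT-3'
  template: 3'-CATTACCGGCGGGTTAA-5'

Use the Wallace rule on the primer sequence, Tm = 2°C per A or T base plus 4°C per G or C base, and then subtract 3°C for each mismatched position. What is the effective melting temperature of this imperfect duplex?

36°C

Primer base counts: A=5, T=5, G=2, C=5 → A+T=10, G+C=7
Perfect-match Tm = 2(10) + 4(7) = 20 + 28 = 48°C
Mismatches (positions where the bases are not complementary): 4 (at positions 6, 7, 8, 10)
Effective Tm = 48 − 4×3 = 48 − 12 = 36°C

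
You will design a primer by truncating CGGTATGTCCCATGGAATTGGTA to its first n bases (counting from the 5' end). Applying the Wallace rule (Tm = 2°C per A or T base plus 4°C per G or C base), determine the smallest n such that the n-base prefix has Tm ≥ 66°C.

First 21 bases: CGGTATGTCCCATGGAATTGG → Tm = 64°C (< 66°C)
First 22 bases: CGGTATGTCCCATGGAATTGGT → Tm = 66°C (≥ 66°C)
Since every base adds ≥2°C, Tm only increases with n, so the threshold is first crossed at n = 22.

n = 22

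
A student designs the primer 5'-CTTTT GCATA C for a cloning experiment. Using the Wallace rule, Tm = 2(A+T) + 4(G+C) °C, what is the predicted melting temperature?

Counting bases: T=5, G=1, C=3, A=2
A+T = 7, G+C = 4
Tm = 2(7) + 4(4) = 14 + 16 = 30°C

30°C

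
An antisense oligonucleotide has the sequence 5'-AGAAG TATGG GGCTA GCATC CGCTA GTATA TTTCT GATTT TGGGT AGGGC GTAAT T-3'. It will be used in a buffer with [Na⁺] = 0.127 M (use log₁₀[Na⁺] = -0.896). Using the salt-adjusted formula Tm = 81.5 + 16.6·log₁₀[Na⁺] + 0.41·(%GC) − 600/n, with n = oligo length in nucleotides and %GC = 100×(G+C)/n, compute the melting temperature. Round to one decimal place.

73.5°C

Length n = 56. Base counts: C=7, A=13, G=17, T=19
G+C = 24, so %GC = 24/56 × 100 = 42.857%
Salt term: 16.6 × (-0.896) = -14.874
GC term: 0.41 × 42.857 = 17.571; length term: −600/56 = −10.714
Tm = 81.5 + (-14.874) + 17.571 − 10.714 = 73.483 → 73.5°C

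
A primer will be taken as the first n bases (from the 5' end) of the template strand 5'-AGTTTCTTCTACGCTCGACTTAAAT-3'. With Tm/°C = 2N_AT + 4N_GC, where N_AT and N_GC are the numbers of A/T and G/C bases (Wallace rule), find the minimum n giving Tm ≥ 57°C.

n = 20

First 19 bases: AGTTTCTTCTACGCTCGAC → Tm = 56°C (< 57°C)
First 20 bases: AGTTTCTTCTACGCTCGACT → Tm = 58°C (≥ 57°C)
Each additional base adds 2°C (A/T) or 4°C (G/C), so Tm is non-decreasing in n; n = 20 is the first length to reach 57°C.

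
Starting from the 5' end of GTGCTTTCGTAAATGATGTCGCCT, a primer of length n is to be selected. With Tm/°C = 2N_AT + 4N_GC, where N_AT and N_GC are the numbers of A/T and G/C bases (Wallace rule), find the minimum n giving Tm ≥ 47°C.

First 17 bases: GTGCTTTCGTAAATGAT → Tm = 46°C (< 47°C)
First 18 bases: GTGCTTTCGTAAATGATG → Tm = 50°C (≥ 47°C)
Each additional base adds 2°C (A/T) or 4°C (G/C), so Tm is non-decreasing in n; n = 18 is the first length to reach 47°C.

n = 18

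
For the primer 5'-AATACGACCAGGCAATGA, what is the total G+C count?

Scanning the sequence gives A=8, T=2, G=4, C=4.
Total G or C: 4 + 4 = 8

8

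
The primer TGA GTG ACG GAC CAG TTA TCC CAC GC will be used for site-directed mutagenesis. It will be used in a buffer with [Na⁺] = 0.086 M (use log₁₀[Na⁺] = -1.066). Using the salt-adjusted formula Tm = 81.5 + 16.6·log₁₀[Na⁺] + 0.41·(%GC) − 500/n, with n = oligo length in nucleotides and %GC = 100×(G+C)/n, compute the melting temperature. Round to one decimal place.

Length n = 26. Scanning the sequence gives G=7, C=8, A=6, T=5.
G+C = 15, so %GC = 15/26 × 100 = 57.692%
Salt term: 16.6 × (-1.066) = -17.696
GC term: 0.41 × 57.692 = 23.654; length term: −500/26 = −19.231
Tm = 81.5 + (-17.696) + 23.654 − 19.231 = 68.227 → 68.2°C

68.2°C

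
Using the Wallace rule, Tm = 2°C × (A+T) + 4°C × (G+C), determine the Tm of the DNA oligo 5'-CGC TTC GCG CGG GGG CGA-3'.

Counting bases: C=6, A=1, G=9, T=2
A+T = 3, G+C = 15
Tm = 2×3 + 4×15 = 66°C

66°C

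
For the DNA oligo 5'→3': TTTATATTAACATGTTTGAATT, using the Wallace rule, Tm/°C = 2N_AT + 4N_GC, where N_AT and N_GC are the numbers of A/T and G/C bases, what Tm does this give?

50°C

Scanning the sequence gives G=2, C=1, A=7, T=12.
So N_AT = 19 and N_GC = 3.
Tm = 4·3 + 2·19 = 12 + 38 = 50°C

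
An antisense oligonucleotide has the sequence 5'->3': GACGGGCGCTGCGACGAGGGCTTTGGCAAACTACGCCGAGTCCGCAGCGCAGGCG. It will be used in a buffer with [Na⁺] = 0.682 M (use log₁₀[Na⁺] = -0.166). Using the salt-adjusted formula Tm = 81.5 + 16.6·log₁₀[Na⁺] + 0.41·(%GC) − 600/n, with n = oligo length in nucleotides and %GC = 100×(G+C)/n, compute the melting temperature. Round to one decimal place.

Length n = 55. Counting bases: A=10, C=17, T=6, G=22
G+C = 39, so %GC = 39/55 × 100 = 70.909%
Salt term: 16.6 × (-0.166) = -2.756
GC term: 0.41 × 70.909 = 29.073; length term: −600/55 = −10.909
Tm = 81.5 + (-2.756) + 29.073 − 10.909 = 96.908 → 96.9°C

96.9°C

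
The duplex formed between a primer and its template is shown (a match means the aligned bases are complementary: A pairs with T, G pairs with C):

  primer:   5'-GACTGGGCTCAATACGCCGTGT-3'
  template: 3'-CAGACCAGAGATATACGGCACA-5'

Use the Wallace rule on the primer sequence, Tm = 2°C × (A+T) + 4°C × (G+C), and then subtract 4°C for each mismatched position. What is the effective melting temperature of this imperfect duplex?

54°C

Primer base counts: A=4, T=5, G=7, C=6 → A+T=9, G+C=13
Perfect-match Tm = 2(9) + 4(13) = 18 + 52 = 70°C
Mismatches (positions where the bases are not complementary): 4 (at positions 2, 7, 11, 15)
Effective Tm = 70 − 4×4 = 70 − 16 = 54°C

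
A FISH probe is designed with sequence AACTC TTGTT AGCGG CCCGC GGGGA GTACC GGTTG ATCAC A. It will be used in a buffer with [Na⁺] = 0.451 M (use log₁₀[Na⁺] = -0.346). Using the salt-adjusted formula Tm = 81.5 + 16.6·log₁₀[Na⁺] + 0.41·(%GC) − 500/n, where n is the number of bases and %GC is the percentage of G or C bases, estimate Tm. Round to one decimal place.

Length n = 41. Base counts: T=9, A=8, C=11, G=13
G+C = 24, so %GC = 24/41 × 100 = 58.537%
Salt term: 16.6 × (-0.346) = -5.744
GC term: 0.41 × 58.537 = 24; length term: −500/41 = −12.195
Tm = 81.5 + (-5.744) + 24 − 12.195 = 87.561 → 87.6°C

87.6°C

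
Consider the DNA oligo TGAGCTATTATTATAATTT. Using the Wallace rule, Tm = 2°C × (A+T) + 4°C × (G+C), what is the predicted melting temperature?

C=1, G=2, T=10, A=6
A+T = 16, G+C = 3
Tm = 2×16 + 4×3 = 44°C

44°C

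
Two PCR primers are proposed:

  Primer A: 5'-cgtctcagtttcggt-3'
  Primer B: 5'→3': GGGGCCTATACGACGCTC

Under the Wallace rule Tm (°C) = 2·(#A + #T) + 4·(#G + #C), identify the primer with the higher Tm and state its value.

Primer A: A+T=7, G+C=8 → Tm = 2(7)+4(8) = 46°C
Primer B: A+T=6, G+C=12 → Tm = 2(6)+4(12) = 60°C
46°C vs 60°C → primer B is higher.

Primer B, 60°C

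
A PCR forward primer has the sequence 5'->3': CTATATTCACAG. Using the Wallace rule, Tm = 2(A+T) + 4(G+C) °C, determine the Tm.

32°C

A=4, C=3, G=1, T=4
So N_AT = 8 and N_GC = 4.
Tm = 4·4 + 2·8 = 16 + 16 = 32°C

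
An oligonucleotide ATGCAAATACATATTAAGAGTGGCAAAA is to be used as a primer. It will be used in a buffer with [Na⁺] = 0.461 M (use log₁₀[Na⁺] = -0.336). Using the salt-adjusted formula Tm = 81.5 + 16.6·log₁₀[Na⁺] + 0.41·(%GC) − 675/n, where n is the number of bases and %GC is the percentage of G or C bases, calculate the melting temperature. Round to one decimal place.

Length n = 28. Counting bases: T=6, C=3, G=5, A=14
G+C = 8, so %GC = 8/28 × 100 = 28.571%
Salt term: 16.6 × (-0.336) = -5.578
GC term: 0.41 × 28.571 = 11.714; length term: −675/28 = −24.107
Tm = 81.5 + (-5.578) + 11.714 − 24.107 = 63.529 → 63.5°C

63.5°C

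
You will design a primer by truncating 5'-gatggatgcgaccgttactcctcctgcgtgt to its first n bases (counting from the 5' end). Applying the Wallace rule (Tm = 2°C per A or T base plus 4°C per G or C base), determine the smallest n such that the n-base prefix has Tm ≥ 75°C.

n = 24

First 23 bases: GATGGATGCGACCGTTACTCCTC → Tm = 72°C (< 75°C)
First 24 bases: GATGGATGCGACCGTTACTCCTCC → Tm = 76°C (≥ 75°C)
Since every base adds ≥2°C, Tm only increases with n, so the threshold is first crossed at n = 24.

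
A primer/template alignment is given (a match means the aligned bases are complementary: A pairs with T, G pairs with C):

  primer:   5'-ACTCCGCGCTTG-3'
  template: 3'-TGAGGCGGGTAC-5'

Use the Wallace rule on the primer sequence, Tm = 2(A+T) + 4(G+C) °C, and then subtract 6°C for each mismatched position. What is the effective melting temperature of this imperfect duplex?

Primer base counts: A=1, T=3, G=3, C=5 → A+T=4, G+C=8
Perfect-match Tm = 2(4) + 4(8) = 8 + 32 = 40°C
Mismatches (positions where the bases are not complementary): 2 (at positions 8, 10)
Effective Tm = 40 − 2×6 = 40 − 12 = 28°C

28°C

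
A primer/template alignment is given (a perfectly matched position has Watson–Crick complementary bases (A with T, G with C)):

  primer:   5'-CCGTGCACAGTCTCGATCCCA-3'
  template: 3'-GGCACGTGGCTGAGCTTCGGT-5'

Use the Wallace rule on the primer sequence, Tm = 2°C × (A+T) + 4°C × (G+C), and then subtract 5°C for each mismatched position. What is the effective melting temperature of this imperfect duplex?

48°C

Primer base counts: A=4, T=4, G=4, C=9 → A+T=8, G+C=13
Perfect-match Tm = 2(8) + 4(13) = 16 + 52 = 68°C
Mismatches (positions where the bases are not complementary): 4 (at positions 9, 11, 17, 18)
Effective Tm = 68 − 4×5 = 68 − 20 = 48°C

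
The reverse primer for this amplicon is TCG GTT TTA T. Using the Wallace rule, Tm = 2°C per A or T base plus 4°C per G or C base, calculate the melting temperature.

Scanning the sequence gives C=1, T=6, A=1, G=2.
AT pairs contribute 7, GC pairs contribute 3.
Tm = 2×7 + 4×3 = 26°C

26°C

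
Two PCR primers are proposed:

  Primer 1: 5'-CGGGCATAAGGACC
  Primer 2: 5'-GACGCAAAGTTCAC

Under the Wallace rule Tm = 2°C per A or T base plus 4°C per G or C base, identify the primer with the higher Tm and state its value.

Primer 1, 46°C

Primer 1: A+T=5, G+C=9 → Tm = 2(5)+4(9) = 46°C
Primer 2: A+T=7, G+C=7 → Tm = 2(7)+4(7) = 42°C
46°C vs 42°C → primer 1 is higher.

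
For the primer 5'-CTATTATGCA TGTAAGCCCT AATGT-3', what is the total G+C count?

9

Base counts: T=9, G=4, A=7, C=5
G+C = 4 + 5 = 9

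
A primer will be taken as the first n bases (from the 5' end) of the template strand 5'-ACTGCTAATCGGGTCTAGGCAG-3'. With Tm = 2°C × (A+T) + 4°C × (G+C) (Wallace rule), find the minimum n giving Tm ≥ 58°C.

n = 19

First 18 bases: ACTGCTAATCGGGTCTAG → Tm = 54°C (< 58°C)
First 19 bases: ACTGCTAATCGGGTCTAGG → Tm = 58°C (≥ 58°C)
Each additional base adds 2°C (A/T) or 4°C (G/C), so Tm is non-decreasing in n; n = 19 is the first length to reach 58°C.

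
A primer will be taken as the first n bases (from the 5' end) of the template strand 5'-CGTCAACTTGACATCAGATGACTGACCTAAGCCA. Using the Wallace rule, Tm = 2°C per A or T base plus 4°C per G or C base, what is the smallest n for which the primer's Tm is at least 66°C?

First 22 bases: CGTCAACTTGACATCAGATGAC → Tm = 64°C (< 66°C)
First 23 bases: CGTCAACTTGACATCAGATGACT → Tm = 66°C (≥ 66°C)
Since every base adds ≥2°C, Tm only increases with n, so the threshold is first crossed at n = 23.

n = 23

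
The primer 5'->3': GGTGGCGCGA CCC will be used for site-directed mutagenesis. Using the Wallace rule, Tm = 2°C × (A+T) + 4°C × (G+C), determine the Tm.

Base counts: A=1, C=5, T=1, G=6
AT pairs contribute 2, GC pairs contribute 11.
Tm = 2×2 + 4×11 = 48°C

48°C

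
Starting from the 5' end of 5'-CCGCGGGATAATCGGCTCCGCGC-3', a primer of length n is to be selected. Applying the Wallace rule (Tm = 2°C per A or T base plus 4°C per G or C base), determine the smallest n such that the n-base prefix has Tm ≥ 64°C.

First 18 bases: CCGCGGGATAATCGGCTC → Tm = 60°C (< 64°C)
First 19 bases: CCGCGGGATAATCGGCTCC → Tm = 64°C (≥ 64°C)
Since every base adds ≥2°C, Tm only increases with n, so the threshold is first crossed at n = 19.

n = 19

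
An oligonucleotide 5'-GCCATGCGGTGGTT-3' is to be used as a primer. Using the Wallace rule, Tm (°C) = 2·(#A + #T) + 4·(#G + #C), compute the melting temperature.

C=3, G=6, A=1, T=4
AT pairs contribute 5, GC pairs contribute 9.
Tm = 4·9 + 2·5 = 36 + 10 = 46°C

46°C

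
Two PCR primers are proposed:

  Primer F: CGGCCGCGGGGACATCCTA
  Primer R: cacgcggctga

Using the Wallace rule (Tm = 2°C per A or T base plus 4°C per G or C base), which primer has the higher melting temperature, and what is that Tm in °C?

Primer F, 66°C

Primer F: A+T=5, G+C=14 → Tm = 2(5)+4(14) = 66°C
Primer R: A+T=3, G+C=8 → Tm = 2(3)+4(8) = 38°C
66°C vs 38°C → primer F is higher.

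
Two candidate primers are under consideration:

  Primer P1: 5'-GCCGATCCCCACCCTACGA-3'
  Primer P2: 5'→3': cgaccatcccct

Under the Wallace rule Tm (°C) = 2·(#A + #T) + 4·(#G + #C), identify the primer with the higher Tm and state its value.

Primer P1, 64°C

Primer P1: A+T=6, G+C=13 → Tm = 2(6)+4(13) = 64°C
Primer P2: A+T=4, G+C=8 → Tm = 2(4)+4(8) = 40°C
64°C vs 40°C → primer P1 is higher.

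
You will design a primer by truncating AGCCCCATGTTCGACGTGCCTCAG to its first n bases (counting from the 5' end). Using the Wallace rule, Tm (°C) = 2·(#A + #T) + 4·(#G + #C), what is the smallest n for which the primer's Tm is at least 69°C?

First 21 bases: AGCCCCATGTTCGACGTGCCT → Tm = 68°C (< 69°C)
First 22 bases: AGCCCCATGTTCGACGTGCCTC → Tm = 72°C (≥ 69°C)
Each additional base adds 2°C (A/T) or 4°C (G/C), so Tm is non-decreasing in n; n = 22 is the first length to reach 69°C.

n = 22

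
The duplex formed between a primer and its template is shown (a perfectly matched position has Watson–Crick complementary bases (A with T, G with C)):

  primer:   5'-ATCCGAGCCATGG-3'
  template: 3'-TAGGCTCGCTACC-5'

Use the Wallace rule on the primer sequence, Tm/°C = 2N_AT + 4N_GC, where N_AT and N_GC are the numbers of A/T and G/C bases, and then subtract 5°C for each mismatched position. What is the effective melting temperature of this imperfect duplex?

Primer base counts: A=3, T=2, G=4, C=4 → A+T=5, G+C=8
Perfect-match Tm = 2(5) + 4(8) = 10 + 32 = 42°C
Mismatches (positions where the bases are not complementary): 1 (at position 9)
Effective Tm = 42 − 1×5 = 42 − 5 = 37°C

37°C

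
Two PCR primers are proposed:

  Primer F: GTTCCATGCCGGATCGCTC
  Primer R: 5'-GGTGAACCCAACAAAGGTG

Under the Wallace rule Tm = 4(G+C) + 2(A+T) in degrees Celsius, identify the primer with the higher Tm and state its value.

Primer F: A+T=7, G+C=12 → Tm = 2(7)+4(12) = 62°C
Primer R: A+T=9, G+C=10 → Tm = 2(9)+4(10) = 58°C
62°C vs 58°C → primer F is higher.

Primer F, 62°C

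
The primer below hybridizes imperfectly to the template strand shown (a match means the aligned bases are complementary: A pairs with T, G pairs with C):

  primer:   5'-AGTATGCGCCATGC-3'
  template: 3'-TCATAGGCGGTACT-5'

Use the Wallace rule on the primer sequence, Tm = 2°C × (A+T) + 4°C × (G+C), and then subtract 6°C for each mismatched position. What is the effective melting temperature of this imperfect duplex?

Primer base counts: A=3, T=3, G=4, C=4 → A+T=6, G+C=8
Perfect-match Tm = 2(6) + 4(8) = 12 + 32 = 44°C
Mismatches (positions where the bases are not complementary): 2 (at positions 6, 14)
Effective Tm = 44 − 2×6 = 44 − 12 = 32°C

32°C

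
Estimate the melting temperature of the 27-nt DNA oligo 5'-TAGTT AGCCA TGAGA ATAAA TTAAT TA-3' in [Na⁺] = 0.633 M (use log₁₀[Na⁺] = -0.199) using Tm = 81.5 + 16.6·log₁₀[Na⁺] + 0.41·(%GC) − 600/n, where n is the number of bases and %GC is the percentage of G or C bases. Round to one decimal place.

65.1°C

Length n = 27. C=2, A=12, G=4, T=9
G+C = 6, so %GC = 6/27 × 100 = 22.222%
Salt term: 16.6 × (-0.199) = -3.303
GC term: 0.41 × 22.222 = 9.111; length term: −600/27 = −22.222
Tm = 81.5 + (-3.303) + 9.111 − 22.222 = 65.086 → 65.1°C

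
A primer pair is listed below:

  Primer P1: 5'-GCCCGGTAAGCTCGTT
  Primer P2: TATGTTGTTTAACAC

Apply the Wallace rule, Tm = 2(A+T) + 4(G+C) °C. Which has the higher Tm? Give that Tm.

Primer P1, 52°C

Primer P1: A+T=6, G+C=10 → Tm = 2(6)+4(10) = 52°C
Primer P2: A+T=11, G+C=4 → Tm = 2(11)+4(4) = 38°C
52°C vs 38°C → primer P1 is higher.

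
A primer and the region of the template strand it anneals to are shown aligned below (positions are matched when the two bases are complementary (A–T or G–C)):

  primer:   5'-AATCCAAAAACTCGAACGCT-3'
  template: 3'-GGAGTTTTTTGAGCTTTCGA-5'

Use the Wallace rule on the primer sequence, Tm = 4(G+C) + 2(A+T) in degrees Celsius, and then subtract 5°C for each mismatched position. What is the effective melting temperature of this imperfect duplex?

Primer base counts: A=9, T=3, G=2, C=6 → A+T=12, G+C=8
Perfect-match Tm = 2(12) + 4(8) = 24 + 32 = 56°C
Mismatches (positions where the bases are not complementary): 4 (at positions 1, 2, 5, 17)
Effective Tm = 56 − 4×5 = 56 − 20 = 36°C

36°C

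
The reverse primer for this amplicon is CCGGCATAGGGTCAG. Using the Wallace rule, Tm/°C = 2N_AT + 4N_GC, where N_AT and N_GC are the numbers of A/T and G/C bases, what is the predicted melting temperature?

50°C

Base counts: T=2, A=3, C=4, G=6
A+T = 5, G+C = 10
Tm = 4·10 + 2·5 = 40 + 10 = 50°C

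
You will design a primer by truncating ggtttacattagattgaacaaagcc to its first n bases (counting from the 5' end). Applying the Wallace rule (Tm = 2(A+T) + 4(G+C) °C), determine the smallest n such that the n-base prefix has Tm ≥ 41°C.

First 15 bases: GGTTTACATTAGATT → Tm = 38°C (< 41°C)
First 16 bases: GGTTTACATTAGATTG → Tm = 42°C (≥ 41°C)
Each additional base adds 2°C (A/T) or 4°C (G/C), so Tm is non-decreasing in n; n = 16 is the first length to reach 41°C.

n = 16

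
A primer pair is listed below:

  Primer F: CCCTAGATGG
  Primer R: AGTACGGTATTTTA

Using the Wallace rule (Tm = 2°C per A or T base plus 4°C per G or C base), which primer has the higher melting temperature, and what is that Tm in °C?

Primer F: A+T=4, G+C=6 → Tm = 2(4)+4(6) = 32°C
Primer R: A+T=10, G+C=4 → Tm = 2(10)+4(4) = 36°C
32°C vs 36°C → primer R is higher.

Primer R, 36°C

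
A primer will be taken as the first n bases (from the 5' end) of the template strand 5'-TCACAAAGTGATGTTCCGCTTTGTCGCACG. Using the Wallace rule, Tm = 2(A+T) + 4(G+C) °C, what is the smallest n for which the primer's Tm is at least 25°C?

n = 10

First 9 bases: TCACAAAGT → Tm = 24°C (< 25°C)
First 10 bases: TCACAAAGTG → Tm = 28°C (≥ 25°C)
Each additional base adds 2°C (A/T) or 4°C (G/C), so Tm is non-decreasing in n; n = 10 is the first length to reach 25°C.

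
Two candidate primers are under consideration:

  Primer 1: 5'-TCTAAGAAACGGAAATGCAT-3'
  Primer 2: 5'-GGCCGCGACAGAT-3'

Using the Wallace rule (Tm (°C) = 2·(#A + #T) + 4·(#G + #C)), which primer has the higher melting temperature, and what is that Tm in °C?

Primer 1: A+T=13, G+C=7 → Tm = 2(13)+4(7) = 54°C
Primer 2: A+T=4, G+C=9 → Tm = 2(4)+4(9) = 44°C
54°C vs 44°C → primer 1 is higher.

Primer 1, 54°C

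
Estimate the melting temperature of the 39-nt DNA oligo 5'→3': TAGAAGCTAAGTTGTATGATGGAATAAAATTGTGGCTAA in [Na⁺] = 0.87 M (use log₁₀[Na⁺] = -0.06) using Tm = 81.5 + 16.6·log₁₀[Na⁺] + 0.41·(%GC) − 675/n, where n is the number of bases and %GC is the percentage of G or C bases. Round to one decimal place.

Length n = 39. Counting bases: T=12, C=2, A=15, G=10
G+C = 12, so %GC = 12/39 × 100 = 30.769%
Salt term: 16.6 × (-0.06) = -0.996
GC term: 0.41 × 30.769 = 12.615; length term: −675/39 = −17.308
Tm = 81.5 + (-0.996) + 12.615 − 17.308 = 75.811 → 75.8°C

75.8°C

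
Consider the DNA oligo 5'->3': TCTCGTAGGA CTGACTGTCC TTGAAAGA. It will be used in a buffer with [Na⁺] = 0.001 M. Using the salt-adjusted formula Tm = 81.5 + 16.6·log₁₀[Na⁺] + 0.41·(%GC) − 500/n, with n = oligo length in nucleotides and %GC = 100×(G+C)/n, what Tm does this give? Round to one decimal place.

32.9°C

Length n = 28. Base counts: T=8, C=6, A=7, G=7
G+C = 13, so %GC = 13/28 × 100 = 46.429%
Salt term: 16.6 × (-3) = -49.8
GC term: 0.41 × 46.429 = 19.036; length term: −500/28 = −17.857
Tm = 81.5 + (-49.8) + 19.036 − 17.857 = 32.879 → 32.9°C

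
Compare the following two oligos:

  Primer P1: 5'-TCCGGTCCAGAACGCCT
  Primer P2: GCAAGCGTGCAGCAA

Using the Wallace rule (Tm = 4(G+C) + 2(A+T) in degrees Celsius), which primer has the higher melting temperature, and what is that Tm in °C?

Primer P1: A+T=6, G+C=11 → Tm = 2(6)+4(11) = 56°C
Primer P2: A+T=6, G+C=9 → Tm = 2(6)+4(9) = 48°C
56°C vs 48°C → primer P1 is higher.

Primer P1, 56°C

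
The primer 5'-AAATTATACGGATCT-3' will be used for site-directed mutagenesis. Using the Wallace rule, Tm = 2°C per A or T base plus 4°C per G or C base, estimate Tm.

Scanning the sequence gives C=2, G=2, A=6, T=5.
A+T = 11, G+C = 4
Tm = 4·4 + 2·11 = 16 + 22 = 38°C

38°C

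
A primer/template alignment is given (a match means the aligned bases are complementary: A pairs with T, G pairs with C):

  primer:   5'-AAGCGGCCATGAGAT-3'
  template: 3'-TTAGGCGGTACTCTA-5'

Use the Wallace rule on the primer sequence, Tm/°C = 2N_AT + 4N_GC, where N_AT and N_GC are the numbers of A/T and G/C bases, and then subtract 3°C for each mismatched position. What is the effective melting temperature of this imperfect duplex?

Primer base counts: A=5, T=2, G=5, C=3 → A+T=7, G+C=8
Perfect-match Tm = 2(7) + 4(8) = 14 + 32 = 46°C
Mismatches (positions where the bases are not complementary): 2 (at positions 3, 5)
Effective Tm = 46 − 2×3 = 46 − 6 = 40°C

40°C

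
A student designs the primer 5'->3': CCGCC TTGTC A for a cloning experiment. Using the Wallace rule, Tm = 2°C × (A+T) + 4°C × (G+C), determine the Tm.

36°C

C=5, A=1, G=2, T=3
AT pairs contribute 4, GC pairs contribute 7.
Tm = 2(4) + 4(7) = 8 + 28 = 36°C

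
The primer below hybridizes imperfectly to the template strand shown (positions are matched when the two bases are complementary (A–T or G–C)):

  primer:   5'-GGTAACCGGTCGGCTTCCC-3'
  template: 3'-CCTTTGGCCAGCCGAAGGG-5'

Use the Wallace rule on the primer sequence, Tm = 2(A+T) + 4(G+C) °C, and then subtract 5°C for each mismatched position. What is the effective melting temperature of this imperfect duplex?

Primer base counts: A=2, T=4, G=6, C=7 → A+T=6, G+C=13
Perfect-match Tm = 2(6) + 4(13) = 12 + 52 = 64°C
Mismatches (positions where the bases are not complementary): 1 (at position 3)
Effective Tm = 64 − 1×5 = 64 − 5 = 59°C

59°C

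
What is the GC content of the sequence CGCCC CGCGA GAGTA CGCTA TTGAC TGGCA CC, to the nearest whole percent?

66%

T=5, C=12, A=6, G=9
G+C = 9 + 12 = 21 out of 32 bases
%GC = 21/32 × 100 = 65.62% ≈ 66%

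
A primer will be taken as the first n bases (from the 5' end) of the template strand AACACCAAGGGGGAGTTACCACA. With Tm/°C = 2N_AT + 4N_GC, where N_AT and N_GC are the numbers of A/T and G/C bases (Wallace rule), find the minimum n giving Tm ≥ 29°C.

n = 10

First 9 bases: AACACCAAG → Tm = 26°C (< 29°C)
First 10 bases: AACACCAAGG → Tm = 30°C (≥ 29°C)
Each additional base adds 2°C (A/T) or 4°C (G/C), so Tm is non-decreasing in n; n = 10 is the first length to reach 29°C.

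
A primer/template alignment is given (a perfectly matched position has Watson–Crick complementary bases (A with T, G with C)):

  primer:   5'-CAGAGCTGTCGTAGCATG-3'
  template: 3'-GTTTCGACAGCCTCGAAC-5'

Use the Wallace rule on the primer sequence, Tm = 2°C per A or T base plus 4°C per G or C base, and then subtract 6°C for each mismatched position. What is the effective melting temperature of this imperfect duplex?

38°C

Primer base counts: A=4, T=4, G=6, C=4 → A+T=8, G+C=10
Perfect-match Tm = 2(8) + 4(10) = 16 + 40 = 56°C
Mismatches (positions where the bases are not complementary): 3 (at positions 3, 12, 16)
Effective Tm = 56 − 3×6 = 56 − 18 = 38°C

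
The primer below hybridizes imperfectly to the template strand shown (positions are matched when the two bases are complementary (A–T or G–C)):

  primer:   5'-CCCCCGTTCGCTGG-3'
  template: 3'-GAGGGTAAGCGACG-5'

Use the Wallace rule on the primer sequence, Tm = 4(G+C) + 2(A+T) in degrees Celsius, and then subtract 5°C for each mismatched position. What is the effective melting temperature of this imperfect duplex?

Primer base counts: A=0, T=3, G=4, C=7 → A+T=3, G+C=11
Perfect-match Tm = 2(3) + 4(11) = 6 + 44 = 50°C
Mismatches (positions where the bases are not complementary): 3 (at positions 2, 6, 14)
Effective Tm = 50 − 3×5 = 50 − 15 = 35°C

35°C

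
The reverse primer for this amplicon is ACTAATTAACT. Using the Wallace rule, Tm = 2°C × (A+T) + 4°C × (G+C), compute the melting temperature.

Base counts: T=4, A=5, G=0, C=2
So N_AT = 9 and N_GC = 2.
Tm = 2×9 + 4×2 = 26°C

26°C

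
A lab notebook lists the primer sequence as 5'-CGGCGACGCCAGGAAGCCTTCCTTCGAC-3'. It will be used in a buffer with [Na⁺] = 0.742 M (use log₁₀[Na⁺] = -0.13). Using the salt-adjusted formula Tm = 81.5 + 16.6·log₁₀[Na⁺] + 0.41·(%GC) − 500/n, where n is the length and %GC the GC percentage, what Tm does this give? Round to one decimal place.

Length n = 28. Counting bases: T=4, A=5, G=8, C=11
G+C = 19, so %GC = 19/28 × 100 = 67.857%
Salt term: 16.6 × (-0.13) = -2.158
GC term: 0.41 × 67.857 = 27.821; length term: −500/28 = −17.857
Tm = 81.5 + (-2.158) + 27.821 − 17.857 = 89.306 → 89.3°C

89.3°C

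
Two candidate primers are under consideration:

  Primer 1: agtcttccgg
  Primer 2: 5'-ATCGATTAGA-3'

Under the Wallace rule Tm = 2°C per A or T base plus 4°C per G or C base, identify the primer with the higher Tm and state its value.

Primer 1: A+T=4, G+C=6 → Tm = 2(4)+4(6) = 32°C
Primer 2: A+T=7, G+C=3 → Tm = 2(7)+4(3) = 26°C
32°C vs 26°C → primer 1 is higher.

Primer 1, 32°C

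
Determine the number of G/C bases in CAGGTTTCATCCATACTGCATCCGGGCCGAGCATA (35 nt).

19

C=11, A=8, G=8, T=8
G+C = 8 + 11 = 19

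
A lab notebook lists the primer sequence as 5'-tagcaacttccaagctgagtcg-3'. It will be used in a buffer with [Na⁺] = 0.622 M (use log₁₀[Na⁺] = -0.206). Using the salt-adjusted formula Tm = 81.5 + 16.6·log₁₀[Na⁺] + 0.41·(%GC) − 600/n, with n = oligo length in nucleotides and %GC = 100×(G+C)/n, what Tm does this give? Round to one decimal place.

Length n = 22. Base counts: G=5, C=6, T=5, A=6
G+C = 11, so %GC = 11/22 × 100 = 50%
Salt term: 16.6 × (-0.206) = -3.42
GC term: 0.41 × 50 = 20.5; length term: −600/22 = −27.273
Tm = 81.5 + (-3.42) + 20.5 − 27.273 = 71.307 → 71.3°C

71.3°C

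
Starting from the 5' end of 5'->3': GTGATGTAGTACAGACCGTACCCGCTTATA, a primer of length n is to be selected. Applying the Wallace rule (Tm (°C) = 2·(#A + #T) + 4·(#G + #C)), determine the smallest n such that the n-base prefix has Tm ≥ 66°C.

First 21 bases: GTGATGTAGTACAGACCGTAC → Tm = 62°C (< 66°C)
First 22 bases: GTGATGTAGTACAGACCGTACC → Tm = 66°C (≥ 66°C)
Since every base adds ≥2°C, Tm only increases with n, so the threshold is first crossed at n = 22.

n = 22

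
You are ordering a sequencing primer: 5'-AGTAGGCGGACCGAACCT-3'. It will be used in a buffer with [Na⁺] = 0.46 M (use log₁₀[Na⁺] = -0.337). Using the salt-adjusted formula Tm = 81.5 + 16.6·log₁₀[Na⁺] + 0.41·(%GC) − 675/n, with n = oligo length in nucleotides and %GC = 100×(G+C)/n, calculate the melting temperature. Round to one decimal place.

Length n = 18. Counting bases: G=6, C=5, T=2, A=5
G+C = 11, so %GC = 11/18 × 100 = 61.111%
Salt term: 16.6 × (-0.337) = -5.594
GC term: 0.41 × 61.111 = 25.056; length term: −675/18 = −37.5
Tm = 81.5 + (-5.594) + 25.056 − 37.5 = 63.462 → 63.5°C

63.5°C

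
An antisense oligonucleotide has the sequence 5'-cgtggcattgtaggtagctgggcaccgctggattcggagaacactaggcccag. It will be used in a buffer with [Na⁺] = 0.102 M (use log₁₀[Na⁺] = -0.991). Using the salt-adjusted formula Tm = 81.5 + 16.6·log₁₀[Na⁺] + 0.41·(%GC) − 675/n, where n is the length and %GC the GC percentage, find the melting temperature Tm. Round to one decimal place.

77.1°C

Length n = 53. Counting bases: A=11, T=10, G=19, C=13
G+C = 32, so %GC = 32/53 × 100 = 60.377%
Salt term: 16.6 × (-0.991) = -16.451
GC term: 0.41 × 60.377 = 24.755; length term: −675/53 = −12.736
Tm = 81.5 + (-16.451) + 24.755 − 12.736 = 77.068 → 77.1°C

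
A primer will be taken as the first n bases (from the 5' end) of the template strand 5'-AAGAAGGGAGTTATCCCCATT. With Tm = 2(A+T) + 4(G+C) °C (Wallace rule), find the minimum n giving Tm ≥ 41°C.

First 14 bases: AAGAAGGGAGTTAT → Tm = 38°C (< 41°C)
First 15 bases: AAGAAGGGAGTTATC → Tm = 42°C (≥ 41°C)
Each additional base adds 2°C (A/T) or 4°C (G/C), so Tm is non-decreasing in n; n = 15 is the first length to reach 41°C.

n = 15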